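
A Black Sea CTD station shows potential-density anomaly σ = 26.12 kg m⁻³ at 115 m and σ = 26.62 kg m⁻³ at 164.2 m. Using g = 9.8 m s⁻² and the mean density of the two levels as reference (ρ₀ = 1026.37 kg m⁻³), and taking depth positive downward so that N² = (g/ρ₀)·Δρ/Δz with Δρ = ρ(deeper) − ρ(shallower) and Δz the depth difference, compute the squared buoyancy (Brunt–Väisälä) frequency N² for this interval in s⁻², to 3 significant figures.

9.70 × 10⁻⁵ s⁻²

Δρ = 1026.62 − 1026.12 = 0.50 kg m⁻³ over Δz = 164.2 − 115 = 49.2 m.
N² = (9.8/1026.37) × (0.50/49.2) = 9.7035 × 10⁻⁵ s⁻² ≈ 9.70 × 10⁻⁵ s⁻².
A positive N² confirms static stability across the interval.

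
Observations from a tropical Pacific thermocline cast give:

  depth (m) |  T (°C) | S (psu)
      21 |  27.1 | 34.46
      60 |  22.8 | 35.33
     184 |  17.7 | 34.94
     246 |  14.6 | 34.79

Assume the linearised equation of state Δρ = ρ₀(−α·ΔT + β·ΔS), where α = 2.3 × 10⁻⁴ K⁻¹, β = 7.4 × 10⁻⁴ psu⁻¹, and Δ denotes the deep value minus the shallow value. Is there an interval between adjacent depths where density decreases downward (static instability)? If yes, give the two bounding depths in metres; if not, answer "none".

none

Evaluate Δρ/ρ₀ = −αΔT + βΔS across each adjacent pair:
  21–60 m: −αΔT+βΔS = −(2.3 × 10⁻⁴)(-4.3)+(7.4 × 10⁻⁴)(+0.87) = 1.6 × 10⁻³ → stable
  60–184 m: −αΔT+βΔS = −(2.3 × 10⁻⁴)(-5.1)+(7.4 × 10⁻⁴)(-0.39) = 8.8 × 10⁻⁴ → stable
  184–246 m: −αΔT+βΔS = −(2.3 × 10⁻⁴)(-3.1)+(7.4 × 10⁻⁴)(-0.15) = 6.0 × 10⁻⁴ → stable
Every interval has Δρ > 0: the column is stably stratified throughout.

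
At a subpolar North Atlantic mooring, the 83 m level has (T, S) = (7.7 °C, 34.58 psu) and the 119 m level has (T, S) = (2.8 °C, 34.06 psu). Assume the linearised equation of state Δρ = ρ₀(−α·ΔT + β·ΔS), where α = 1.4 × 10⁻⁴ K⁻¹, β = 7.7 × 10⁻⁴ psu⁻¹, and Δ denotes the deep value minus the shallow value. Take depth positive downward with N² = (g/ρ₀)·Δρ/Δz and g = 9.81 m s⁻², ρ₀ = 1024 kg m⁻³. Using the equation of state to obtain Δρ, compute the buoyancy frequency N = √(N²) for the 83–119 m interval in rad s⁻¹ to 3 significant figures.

8.82 × 10⁻³ rad s⁻¹

ΔT = -4.9 K, ΔS = -0.52 psu (deep − shallow).
Δρ/ρ₀ = −αΔT + βΔS = 6.86 × 10⁻⁴ − 4.004 × 10⁻⁴ = 2.856 × 10⁻⁴, so Δρ ≈ 0.2925 kg m⁻³.
N² = (g/ρ₀)·Δρ/Δz = g·(Δρ/ρ₀)/Δz = 9.81 × 2.856 × 10⁻⁴ / 36 = 7.7826 × 10⁻⁵ s⁻².
N = √(7.7826 × 10⁻⁵) = 8.8219 × 10⁻³ rad s⁻¹ ≈ 8.82 × 10⁻³ rad s⁻¹.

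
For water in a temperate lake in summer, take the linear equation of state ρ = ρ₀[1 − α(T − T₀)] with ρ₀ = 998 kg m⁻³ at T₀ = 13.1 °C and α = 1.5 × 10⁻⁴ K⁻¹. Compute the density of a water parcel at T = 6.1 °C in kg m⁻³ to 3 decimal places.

999.048 kg m⁻³

T − T₀ = -7.0 K.
Bracket = 1 − α·(-7.0) = 1 + (1.05 × 10⁻³) = 1.0010500.
ρ = 998 × 1.0010500 = 999.048 kg m⁻³.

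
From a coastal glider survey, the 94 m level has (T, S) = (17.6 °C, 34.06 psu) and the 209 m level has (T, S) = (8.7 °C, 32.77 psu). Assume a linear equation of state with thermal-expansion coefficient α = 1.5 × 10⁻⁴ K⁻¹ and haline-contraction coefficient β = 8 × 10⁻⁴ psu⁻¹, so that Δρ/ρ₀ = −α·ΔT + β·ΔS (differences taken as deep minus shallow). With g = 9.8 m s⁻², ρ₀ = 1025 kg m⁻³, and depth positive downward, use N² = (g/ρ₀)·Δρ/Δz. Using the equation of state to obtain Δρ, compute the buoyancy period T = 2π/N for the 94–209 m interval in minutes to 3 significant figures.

ΔT = -8.9 K, ΔS = -1.29 psu (deep − shallow).
Δρ/ρ₀ = −αΔT + βΔS = 1.335 × 10⁻³ − 1.032 × 10⁻³ = 3.03 × 10⁻⁴, so Δρ ≈ 0.3106 kg m⁻³.
N² = (g/ρ₀)·Δρ/Δz = g·(Δρ/ρ₀)/Δz = 9.8 × 3.03 × 10⁻⁴ / 115 = 2.5821 × 10⁻⁵ s⁻².
N = √(2.5821 × 10⁻⁵) = 5.0814 × 10⁻³ rad s⁻¹ → T = 2π/N = 1.2365 × 10³ s = 20.608 min ≈ 20.6 min.

20.6 min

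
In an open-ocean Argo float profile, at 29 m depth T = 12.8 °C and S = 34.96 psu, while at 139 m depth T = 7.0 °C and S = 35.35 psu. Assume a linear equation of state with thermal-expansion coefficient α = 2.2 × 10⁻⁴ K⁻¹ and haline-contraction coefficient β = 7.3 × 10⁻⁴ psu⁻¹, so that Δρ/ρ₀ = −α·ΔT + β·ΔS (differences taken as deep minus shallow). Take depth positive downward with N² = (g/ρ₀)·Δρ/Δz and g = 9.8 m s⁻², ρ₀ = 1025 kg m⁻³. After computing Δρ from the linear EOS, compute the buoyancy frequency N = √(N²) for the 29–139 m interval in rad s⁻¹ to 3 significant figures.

0.0118 rad s⁻¹

ΔT = -5.8 K, ΔS = +0.39 psu (deep − shallow).
Δρ/ρ₀ = −αΔT + βΔS = 1.276 × 10⁻³ + 2.847 × 10⁻⁴ = 1.5607 × 10⁻³, so Δρ ≈ 1.600 kg m⁻³.
N² = (g/ρ₀)·Δρ/Δz = g·(Δρ/ρ₀)/Δz = 9.8 × 1.5607 × 10⁻³ / 110 = 1.3904 × 10⁻⁴ s⁻².
N = √(1.3904 × 10⁻⁴) = 0.011792 rad s⁻¹ ≈ 0.0118 rad s⁻¹.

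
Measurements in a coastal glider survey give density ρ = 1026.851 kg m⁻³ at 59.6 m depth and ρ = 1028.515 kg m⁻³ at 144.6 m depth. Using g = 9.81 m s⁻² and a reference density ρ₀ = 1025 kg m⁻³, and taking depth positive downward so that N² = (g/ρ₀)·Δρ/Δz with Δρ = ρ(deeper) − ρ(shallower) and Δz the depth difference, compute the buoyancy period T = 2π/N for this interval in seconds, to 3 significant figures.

Δρ = 1028.515 − 1026.851 = 1.664 kg m⁻³ over Δz = 144.6 − 59.6 = 85 m.
N² = (9.81/1025) × (1.664/85) = 1.8736 × 10⁻⁴ s⁻².
N = √(1.8736 × 10⁻⁴) = 0.013688 rad s⁻¹, so T = 2π/N = 459.03 s ≈ 459 s.

459 s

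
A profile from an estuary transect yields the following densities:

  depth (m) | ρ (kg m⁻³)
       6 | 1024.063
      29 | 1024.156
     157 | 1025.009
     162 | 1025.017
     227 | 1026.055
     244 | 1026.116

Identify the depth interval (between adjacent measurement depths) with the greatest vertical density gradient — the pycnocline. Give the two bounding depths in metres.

162–227 m

Compute the density gradient over each adjacent pair:
  6–29 m: Δρ/Δz = 0.093/23 = 4.0 × 10⁻³ kg m⁻⁴
  29–157 m: Δρ/Δz = 0.853/128 = 6.7 × 10⁻³ kg m⁻⁴
  157–162 m: Δρ/Δz = 0.008/5 = 1.6 × 10⁻³ kg m⁻⁴
  162–227 m: Δρ/Δz = 1.038/65 = 0.016 kg m⁻⁴
  227–244 m: Δρ/Δz = 0.061/17 = 3.6 × 10⁻³ kg m⁻⁴
The largest gradient is in the 162–227 m interval — the pycnocline.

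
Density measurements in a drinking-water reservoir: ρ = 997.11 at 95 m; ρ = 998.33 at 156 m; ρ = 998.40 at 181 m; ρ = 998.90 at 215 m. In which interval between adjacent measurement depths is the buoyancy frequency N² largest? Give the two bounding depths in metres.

95–156 m

Compute the density gradient over each adjacent pair:
  95–156 m: Δρ/Δz = 1.22/61 = 0.020 kg m⁻⁴
  156–181 m: Δρ/Δz = 0.07/25 = 2.8 × 10⁻³ kg m⁻⁴
  181–215 m: Δρ/Δz = 0.50/34 = 0.015 kg m⁻⁴
The largest gradient is in the 95–156 m interval — the pycnocline.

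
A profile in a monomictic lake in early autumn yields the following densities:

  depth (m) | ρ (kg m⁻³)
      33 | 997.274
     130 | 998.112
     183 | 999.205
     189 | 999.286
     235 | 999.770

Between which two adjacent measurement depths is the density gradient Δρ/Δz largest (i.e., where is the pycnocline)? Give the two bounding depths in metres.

130–183 m

Compute the density gradient over each adjacent pair:
  33–130 m: Δρ/Δz = 0.838/97 = 8.6 × 10⁻³ kg m⁻⁴
  130–183 m: Δρ/Δz = 1.093/53 = 0.021 kg m⁻⁴
  183–189 m: Δρ/Δz = 0.081/6 = 0.013 kg m⁻⁴
  189–235 m: Δρ/Δz = 0.484/46 = 0.011 kg m⁻⁴
The largest gradient is in the 130–183 m interval — the pycnocline.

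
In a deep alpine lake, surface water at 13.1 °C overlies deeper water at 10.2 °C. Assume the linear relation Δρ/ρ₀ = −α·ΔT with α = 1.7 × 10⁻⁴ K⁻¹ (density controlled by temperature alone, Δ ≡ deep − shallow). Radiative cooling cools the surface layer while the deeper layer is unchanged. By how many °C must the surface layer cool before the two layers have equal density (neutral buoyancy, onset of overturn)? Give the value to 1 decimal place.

With temperature the only control, equal density requires T_surf′ = T_deep.
T_surf′ = 10.2 °C.
Cooling required: 13.1 − 10.2 = 2.9 °C.

2.9 °C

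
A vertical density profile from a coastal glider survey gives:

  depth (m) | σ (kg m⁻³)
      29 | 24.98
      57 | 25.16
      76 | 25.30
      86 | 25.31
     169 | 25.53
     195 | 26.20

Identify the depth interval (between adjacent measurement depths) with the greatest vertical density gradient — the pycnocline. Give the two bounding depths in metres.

169–195 m

Compute the density gradient over each adjacent pair:
  29–57 m: Δρ/Δz = 0.18/28 = 6.4 × 10⁻³ kg m⁻⁴
  57–76 m: Δρ/Δz = 0.14/19 = 7.4 × 10⁻³ kg m⁻⁴
  76–86 m: Δρ/Δz = 0.01/10 = 1.0 × 10⁻³ kg m⁻⁴
  86–169 m: Δρ/Δz = 0.22/83 = 2.7 × 10⁻³ kg m⁻⁴
  169–195 m: Δρ/Δz = 0.67/26 = 0.026 kg m⁻⁴
The largest gradient is in the 169–195 m interval — the pycnocline.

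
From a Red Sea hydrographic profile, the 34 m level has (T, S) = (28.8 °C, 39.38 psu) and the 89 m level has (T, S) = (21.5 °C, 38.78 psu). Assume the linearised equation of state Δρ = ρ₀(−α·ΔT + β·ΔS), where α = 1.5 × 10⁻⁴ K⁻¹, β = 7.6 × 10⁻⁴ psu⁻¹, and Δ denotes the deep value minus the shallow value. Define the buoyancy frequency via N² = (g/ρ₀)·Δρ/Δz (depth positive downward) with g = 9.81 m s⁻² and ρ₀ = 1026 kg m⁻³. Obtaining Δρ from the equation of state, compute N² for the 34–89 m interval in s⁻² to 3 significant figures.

ΔT = -7.3 K, ΔS = -0.60 psu (deep − shallow).
Δρ/ρ₀ = −αΔT + βΔS = 1.095 × 10⁻³ − 4.56 × 10⁻⁴ = 6.39 × 10⁻⁴, so Δρ ≈ 0.6556 kg m⁻³.
N² = (g/ρ₀)·Δρ/Δz = g·(Δρ/ρ₀)/Δz = 9.81 × 6.39 × 10⁻⁴ / 55 = 1.1397 × 10⁻⁴ s⁻² ≈ 1.14 × 10⁻⁴ s⁻².

1.14 × 10⁻⁴ s⁻²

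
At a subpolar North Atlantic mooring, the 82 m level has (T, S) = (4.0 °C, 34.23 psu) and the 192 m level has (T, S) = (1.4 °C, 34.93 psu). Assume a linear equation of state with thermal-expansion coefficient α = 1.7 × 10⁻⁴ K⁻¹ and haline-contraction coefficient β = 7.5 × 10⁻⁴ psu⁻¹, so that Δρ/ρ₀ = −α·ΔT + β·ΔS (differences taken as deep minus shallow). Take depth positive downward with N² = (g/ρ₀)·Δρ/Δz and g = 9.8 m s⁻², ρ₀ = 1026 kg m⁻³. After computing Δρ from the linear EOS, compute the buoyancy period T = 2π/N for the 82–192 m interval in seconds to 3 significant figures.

ΔT = -2.6 K, ΔS = +0.70 psu (deep − shallow).
Δρ/ρ₀ = −αΔT + βΔS = 4.42 × 10⁻⁴ + 5.25 × 10⁻⁴ = 9.67 × 10⁻⁴, so Δρ ≈ 0.9921 kg m⁻³.
N² = (g/ρ₀)·Δρ/Δz = g·(Δρ/ρ₀)/Δz = 9.8 × 9.67 × 10⁻⁴ / 110 = 8.6151 × 10⁻⁵ s⁻².
N = √(8.6151 × 10⁻⁵) = 9.2818 × 10⁻³ rad s⁻¹ → T = 2π/N = 676.94 s ≈ 677 s.

677 s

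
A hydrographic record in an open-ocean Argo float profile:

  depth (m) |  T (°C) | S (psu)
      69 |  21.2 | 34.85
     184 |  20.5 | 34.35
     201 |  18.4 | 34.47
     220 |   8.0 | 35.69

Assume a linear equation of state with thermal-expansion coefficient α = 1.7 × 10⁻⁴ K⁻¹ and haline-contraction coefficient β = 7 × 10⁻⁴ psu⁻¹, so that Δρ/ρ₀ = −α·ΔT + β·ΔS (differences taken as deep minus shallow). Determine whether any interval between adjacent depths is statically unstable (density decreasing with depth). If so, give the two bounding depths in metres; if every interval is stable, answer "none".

69–184 m

Evaluate Δρ/ρ₀ = −αΔT + βΔS across each adjacent pair:
  69–184 m: −αΔT+βΔS = −(1.7 × 10⁻⁴)(-0.7)+(7 × 10⁻⁴)(-0.50) = -2.3 × 10⁻⁴ → UNSTABLE
  184–201 m: −αΔT+βΔS = −(1.7 × 10⁻⁴)(-2.1)+(7 × 10⁻⁴)(+0.12) = 4.4 × 10⁻⁴ → stable
  201–220 m: −αΔT+βΔS = −(1.7 × 10⁻⁴)(-10.4)+(7 × 10⁻⁴)(+1.22) = 2.6 × 10⁻³ → stable
The 69–184 m interval has Δρ < 0: lighter water underlies denser water.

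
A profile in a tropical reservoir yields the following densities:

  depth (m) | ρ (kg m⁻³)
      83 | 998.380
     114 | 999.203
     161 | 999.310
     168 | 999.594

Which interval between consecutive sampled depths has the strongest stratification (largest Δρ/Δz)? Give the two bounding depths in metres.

Compute the density gradient over each adjacent pair:
  83–114 m: Δρ/Δz = 0.823/31 = 0.027 kg m⁻⁴
  114–161 m: Δρ/Δz = 0.107/47 = 2.3 × 10⁻³ kg m⁻⁴
  161–168 m: Δρ/Δz = 0.284/7 = 0.041 kg m⁻⁴
The largest gradient is in the 161–168 m interval — the pycnocline.

161–168 m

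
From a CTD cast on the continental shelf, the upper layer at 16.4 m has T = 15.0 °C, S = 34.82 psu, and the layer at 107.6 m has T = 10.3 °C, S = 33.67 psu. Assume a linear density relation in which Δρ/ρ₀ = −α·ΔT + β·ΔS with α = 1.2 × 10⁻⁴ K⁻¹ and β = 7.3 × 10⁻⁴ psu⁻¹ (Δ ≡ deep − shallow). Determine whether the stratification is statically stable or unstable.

unstable

ΔT = 10.3 − 15.0 = -4.7 K and ΔS = 33.67 − 34.82 = -1.15 psu (deep − shallow).
−αΔT = 5.64 × 10⁻⁴; βΔS = -8.395 × 10⁻⁴; sum Δρ/ρ₀ = -2.755 × 10⁻⁴.
Δρ/ρ₀ < 0, so Δρ < 0: deeper water is lighter → statically unstable; the column would overturn.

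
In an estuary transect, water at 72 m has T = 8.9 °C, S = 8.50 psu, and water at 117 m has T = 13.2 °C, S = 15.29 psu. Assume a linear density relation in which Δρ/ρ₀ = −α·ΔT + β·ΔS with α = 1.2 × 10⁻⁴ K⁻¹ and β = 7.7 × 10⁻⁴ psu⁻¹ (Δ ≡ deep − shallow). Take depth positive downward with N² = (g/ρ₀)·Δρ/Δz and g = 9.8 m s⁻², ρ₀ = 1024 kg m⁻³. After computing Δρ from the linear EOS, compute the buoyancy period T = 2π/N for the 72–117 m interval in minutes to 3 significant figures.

3.27 min

ΔT = +4.3 K, ΔS = +6.79 psu (deep − shallow).
Δρ/ρ₀ = −αΔT + βΔS = -5.16 × 10⁻⁴ + 5.2283 × 10⁻³ = 4.7123 × 10⁻³, so Δρ ≈ 4.825 kg m⁻³.
N² = (g/ρ₀)·Δρ/Δz = g·(Δρ/ρ₀)/Δz = 9.8 × 4.7123 × 10⁻³ / 45 = 1.0262 × 10⁻³ s⁻².
N = √(1.0262 × 10⁻³) = 0.032034 rad s⁻¹ → T = 2π/N = 196.14 s = 3.2690 min ≈ 3.27 min.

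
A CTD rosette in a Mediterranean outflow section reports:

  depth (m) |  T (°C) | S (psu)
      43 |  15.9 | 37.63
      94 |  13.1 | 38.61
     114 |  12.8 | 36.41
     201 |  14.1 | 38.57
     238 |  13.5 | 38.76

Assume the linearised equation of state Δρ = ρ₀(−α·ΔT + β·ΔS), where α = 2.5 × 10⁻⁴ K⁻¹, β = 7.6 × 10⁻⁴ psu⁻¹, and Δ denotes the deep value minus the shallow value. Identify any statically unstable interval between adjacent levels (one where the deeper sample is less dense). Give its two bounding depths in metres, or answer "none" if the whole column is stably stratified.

Evaluate Δρ/ρ₀ = −αΔT + βΔS across each adjacent pair:
  43–94 m: −αΔT+βΔS = −(2.5 × 10⁻⁴)(-2.8)+(7.6 × 10⁻⁴)(+0.98) = 1.4 × 10⁻³ → stable
  94–114 m: −αΔT+βΔS = −(2.5 × 10⁻⁴)(-0.3)+(7.6 × 10⁻⁴)(-2.20) = -1.6 × 10⁻³ → UNSTABLE
  114–201 m: −αΔT+βΔS = −(2.5 × 10⁻⁴)(+1.3)+(7.6 × 10⁻⁴)(+2.16) = 1.3 × 10⁻³ → stable
  201–238 m: −αΔT+βΔS = −(2.5 × 10⁻⁴)(-0.6)+(7.6 × 10⁻⁴)(+0.19) = 2.9 × 10⁻⁴ → stable
The 94–114 m interval has Δρ < 0: lighter water underlies denser water.

94–114 m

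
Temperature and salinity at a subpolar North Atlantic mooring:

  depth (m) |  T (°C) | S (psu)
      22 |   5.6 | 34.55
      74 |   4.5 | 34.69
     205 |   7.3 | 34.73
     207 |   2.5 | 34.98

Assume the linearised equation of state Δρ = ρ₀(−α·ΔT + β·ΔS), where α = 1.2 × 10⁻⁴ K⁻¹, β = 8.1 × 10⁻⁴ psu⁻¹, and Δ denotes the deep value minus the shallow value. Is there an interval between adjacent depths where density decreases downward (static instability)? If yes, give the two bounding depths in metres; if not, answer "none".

74–205 m

Evaluate Δρ/ρ₀ = −αΔT + βΔS across each adjacent pair:
  22–74 m: −αΔT+βΔS = −(1.2 × 10⁻⁴)(-1.1)+(8.1 × 10⁻⁴)(+0.14) = 2.5 × 10⁻⁴ → stable
  74–205 m: −αΔT+βΔS = −(1.2 × 10⁻⁴)(+2.8)+(8.1 × 10⁻⁴)(+0.04) = -3.0 × 10⁻⁴ → UNSTABLE
  205–207 m: −αΔT+βΔS = −(1.2 × 10⁻⁴)(-4.8)+(8.1 × 10⁻⁴)(+0.25) = 7.8 × 10⁻⁴ → stable
The 74–205 m interval has Δρ < 0: lighter water underlies denser water.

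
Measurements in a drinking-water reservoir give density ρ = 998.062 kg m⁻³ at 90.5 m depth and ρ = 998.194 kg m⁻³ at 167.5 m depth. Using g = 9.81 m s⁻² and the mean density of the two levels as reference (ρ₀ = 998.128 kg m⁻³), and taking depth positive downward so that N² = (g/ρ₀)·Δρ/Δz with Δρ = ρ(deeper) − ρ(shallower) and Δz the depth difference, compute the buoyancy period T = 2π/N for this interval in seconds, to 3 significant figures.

1.53 × 10³ s

Δρ = 998.194 − 998.062 = 0.132 kg m⁻³ over Δz = 167.5 − 90.5 = 77 m.
N² = (9.81/998.128) × (0.132/77) = 1.6849 × 10⁻⁵ s⁻².
N = √(1.6849 × 10⁻⁵) = 4.1048 × 10⁻³ rad s⁻¹, so T = 2π/N = 1.5307 × 10³ s ≈ 1.53 × 10³ s.
A positive N² confirms static stability across the interval.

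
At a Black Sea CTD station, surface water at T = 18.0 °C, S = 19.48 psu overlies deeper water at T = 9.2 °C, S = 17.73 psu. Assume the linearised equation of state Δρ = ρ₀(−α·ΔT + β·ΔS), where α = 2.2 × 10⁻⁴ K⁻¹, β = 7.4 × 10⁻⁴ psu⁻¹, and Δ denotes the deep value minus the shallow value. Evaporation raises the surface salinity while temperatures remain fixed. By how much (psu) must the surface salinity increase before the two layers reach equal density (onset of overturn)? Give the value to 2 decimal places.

Neutral buoyancy requires −α(T_deep − T_surf) + β(S_deep − S_surf′) = 0.
S_surf′ = S_deep − (α/β)·ΔT = 17.73 − (2.2 × 10⁻⁴/7.4 × 10⁻⁴)·(-8.8) = 20.3462 psu.
Increase required: 20.3462 − 19.48 = 0.8662 psu.

0.87 psu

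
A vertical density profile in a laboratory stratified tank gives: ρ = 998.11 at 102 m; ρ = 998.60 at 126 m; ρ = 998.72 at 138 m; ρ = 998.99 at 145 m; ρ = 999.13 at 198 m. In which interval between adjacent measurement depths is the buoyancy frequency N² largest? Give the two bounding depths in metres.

Compute the density gradient over each adjacent pair:
  102–126 m: Δρ/Δz = 0.49/24 = 0.020 kg m⁻⁴
  126–138 m: Δρ/Δz = 0.12/12 = 0.010 kg m⁻⁴
  138–145 m: Δρ/Δz = 0.27/7 = 0.039 kg m⁻⁴
  145–198 m: Δρ/Δz = 0.14/53 = 2.6 × 10⁻³ kg m⁻⁴
The largest gradient is in the 138–145 m interval — the pycnocline.

138–145 m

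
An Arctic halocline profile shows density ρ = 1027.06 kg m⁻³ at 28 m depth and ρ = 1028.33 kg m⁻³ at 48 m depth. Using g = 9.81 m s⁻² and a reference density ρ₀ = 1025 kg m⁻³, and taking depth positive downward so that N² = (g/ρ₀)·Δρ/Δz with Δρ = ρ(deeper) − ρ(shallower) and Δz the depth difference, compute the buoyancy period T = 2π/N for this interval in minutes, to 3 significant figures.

Δρ = 1028.33 − 1027.06 = 1.27 kg m⁻³ over Δz = 48 − 28 = 20 m.
N² = (9.81/1025) × (1.27/20) = 6.0774 × 10⁻⁴ s⁻².
N = √(6.0774 × 10⁻⁴) = 0.024652 rad s⁻¹, so T = 2π/N = 254.88 s = 4.2480 min ≈ 4.25 min.
Since Δρ > 0 the layer is stably stratified.

4.25 min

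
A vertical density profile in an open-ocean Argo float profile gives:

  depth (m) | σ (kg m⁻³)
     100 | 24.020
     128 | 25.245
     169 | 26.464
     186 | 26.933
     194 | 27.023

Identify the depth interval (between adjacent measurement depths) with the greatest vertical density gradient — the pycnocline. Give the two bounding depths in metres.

Compute the density gradient over each adjacent pair:
  100–128 m: Δρ/Δz = 1.225/28 = 0.044 kg m⁻⁴
  128–169 m: Δρ/Δz = 1.219/41 = 0.030 kg m⁻⁴
  169–186 m: Δρ/Δz = 0.469/17 = 0.028 kg m⁻⁴
  186–194 m: Δρ/Δz = 0.090/8 = 0.011 kg m⁻⁴
The largest gradient is in the 100–128 m interval — the pycnocline.

100–128 m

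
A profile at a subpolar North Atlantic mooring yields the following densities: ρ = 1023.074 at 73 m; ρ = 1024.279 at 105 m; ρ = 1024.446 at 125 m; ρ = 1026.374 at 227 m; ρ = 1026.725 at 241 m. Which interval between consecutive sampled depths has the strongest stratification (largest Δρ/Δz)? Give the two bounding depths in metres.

73–105 m

Compute the density gradient over each adjacent pair:
  73–105 m: Δρ/Δz = 1.205/32 = 0.038 kg m⁻⁴
  105–125 m: Δρ/Δz = 0.167/20 = 8.3 × 10⁻³ kg m⁻⁴
  125–227 m: Δρ/Δz = 1.928/102 = 0.019 kg m⁻⁴
  227–241 m: Δρ/Δz = 0.351/14 = 0.025 kg m⁻⁴
The largest gradient is in the 73–105 m interval — the pycnocline.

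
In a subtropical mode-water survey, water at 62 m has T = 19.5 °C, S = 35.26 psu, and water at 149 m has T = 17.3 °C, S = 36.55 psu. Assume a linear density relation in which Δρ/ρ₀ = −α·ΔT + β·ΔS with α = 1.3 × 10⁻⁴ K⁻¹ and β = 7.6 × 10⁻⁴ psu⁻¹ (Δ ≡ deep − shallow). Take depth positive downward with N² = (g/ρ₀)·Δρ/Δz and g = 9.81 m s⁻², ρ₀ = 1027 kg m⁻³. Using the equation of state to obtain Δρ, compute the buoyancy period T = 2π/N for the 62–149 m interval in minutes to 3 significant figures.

ΔT = -2.2 K, ΔS = +1.29 psu (deep − shallow).
Δρ/ρ₀ = −αΔT + βΔS = 2.86 × 10⁻⁴ + 9.804 × 10⁻⁴ = 1.2664 × 10⁻³, so Δρ ≈ 1.301 kg m⁻³.
N² = (g/ρ₀)·Δρ/Δz = g·(Δρ/ρ₀)/Δz = 9.81 × 1.2664 × 10⁻³ / 87 = 1.4280 × 10⁻⁴ s⁻².
N = √(1.4280 × 10⁻⁴) = 0.011950 rad s⁻¹ → T = 2π/N = 525.79 s = 8.7632 min ≈ 8.76 min.

8.76 min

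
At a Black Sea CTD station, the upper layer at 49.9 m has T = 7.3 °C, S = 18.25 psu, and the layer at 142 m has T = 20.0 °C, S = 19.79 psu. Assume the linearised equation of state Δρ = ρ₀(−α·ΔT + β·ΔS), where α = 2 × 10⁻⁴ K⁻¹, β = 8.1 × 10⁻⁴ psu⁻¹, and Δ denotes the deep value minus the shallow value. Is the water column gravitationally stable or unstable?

ΔT = 20.0 − 7.3 = +12.7 K and ΔS = 19.79 − 18.25 = +1.54 psu (deep − shallow).
−αΔT = -2.54 × 10⁻³; βΔS = 1.2474 × 10⁻³; sum Δρ/ρ₀ = -1.2926 × 10⁻³.
Δρ/ρ₀ < 0, so Δρ < 0: deeper water is lighter → statically unstable; the column would overturn.

unstable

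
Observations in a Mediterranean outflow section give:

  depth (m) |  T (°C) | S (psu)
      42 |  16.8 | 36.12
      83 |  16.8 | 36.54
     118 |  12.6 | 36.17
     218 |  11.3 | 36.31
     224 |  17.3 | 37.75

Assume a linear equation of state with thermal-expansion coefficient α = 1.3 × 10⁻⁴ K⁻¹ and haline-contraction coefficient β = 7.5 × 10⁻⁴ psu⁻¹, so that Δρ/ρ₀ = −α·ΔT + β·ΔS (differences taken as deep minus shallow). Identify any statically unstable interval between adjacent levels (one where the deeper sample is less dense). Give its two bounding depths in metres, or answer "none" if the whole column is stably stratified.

Evaluate Δρ/ρ₀ = −αΔT + βΔS across each adjacent pair:
  42–83 m: −αΔT+βΔS = −(1.3 × 10⁻⁴)(+0.0)+(7.5 × 10⁻⁴)(+0.42) = 3.2 × 10⁻⁴ → stable
  83–118 m: −αΔT+βΔS = −(1.3 × 10⁻⁴)(-4.2)+(7.5 × 10⁻⁴)(-0.37) = 2.7 × 10⁻⁴ → stable
  118–218 m: −αΔT+βΔS = −(1.3 × 10⁻⁴)(-1.3)+(7.5 × 10⁻⁴)(+0.14) = 2.7 × 10⁻⁴ → stable
  218–224 m: −αΔT+βΔS = −(1.3 × 10⁻⁴)(+6.0)+(7.5 × 10⁻⁴)(+1.44) = 3.0 × 10⁻⁴ → stable
Every interval has Δρ > 0: the column is stably stratified throughout.

none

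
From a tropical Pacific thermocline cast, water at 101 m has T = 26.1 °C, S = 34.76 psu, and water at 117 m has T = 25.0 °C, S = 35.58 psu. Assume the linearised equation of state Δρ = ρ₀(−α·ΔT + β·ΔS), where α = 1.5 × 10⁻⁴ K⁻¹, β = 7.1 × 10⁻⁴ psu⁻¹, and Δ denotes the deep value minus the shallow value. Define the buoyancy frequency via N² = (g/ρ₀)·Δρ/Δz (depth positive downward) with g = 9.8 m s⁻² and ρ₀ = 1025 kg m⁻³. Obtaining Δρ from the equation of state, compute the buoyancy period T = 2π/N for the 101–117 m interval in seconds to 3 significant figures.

ΔT = -1.1 K, ΔS = +0.82 psu (deep − shallow).
Δρ/ρ₀ = −αΔT + βΔS = 1.65 × 10⁻⁴ + 5.822 × 10⁻⁴ = 7.472 × 10⁻⁴, so Δρ ≈ 0.7659 kg m⁻³.
N² = (g/ρ₀)·Δρ/Δz = g·(Δρ/ρ₀)/Δz = 9.8 × 7.472 × 10⁻⁴ / 16 = 4.5766 × 10⁻⁴ s⁻².
N = √(4.5766 × 10⁻⁴) = 0.021393 rad s⁻¹ → T = 2π/N = 293.70 s ≈ 294 s.

294 s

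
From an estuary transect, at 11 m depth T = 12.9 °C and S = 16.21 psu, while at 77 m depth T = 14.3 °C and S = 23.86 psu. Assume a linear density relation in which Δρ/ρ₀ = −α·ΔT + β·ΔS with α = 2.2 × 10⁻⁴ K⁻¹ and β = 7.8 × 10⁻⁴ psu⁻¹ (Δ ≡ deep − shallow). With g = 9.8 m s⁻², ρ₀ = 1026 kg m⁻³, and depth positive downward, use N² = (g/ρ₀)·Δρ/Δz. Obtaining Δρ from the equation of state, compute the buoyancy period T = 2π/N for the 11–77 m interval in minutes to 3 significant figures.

3.61 min

ΔT = +1.4 K, ΔS = +7.65 psu (deep − shallow).
Δρ/ρ₀ = −αΔT + βΔS = -3.08 × 10⁻⁴ + 5.967 × 10⁻³ = 5.659 × 10⁻³, so Δρ ≈ 5.806 kg m⁻³.
N² = (g/ρ₀)·Δρ/Δz = g·(Δρ/ρ₀)/Δz = 9.8 × 5.659 × 10⁻³ / 66 = 8.4028 × 10⁻⁴ s⁻².
N = √(8.4028 × 10⁻⁴) = 0.028988 rad s⁻¹ → T = 2π/N = 216.75 s = 3.6125 min ≈ 3.61 min.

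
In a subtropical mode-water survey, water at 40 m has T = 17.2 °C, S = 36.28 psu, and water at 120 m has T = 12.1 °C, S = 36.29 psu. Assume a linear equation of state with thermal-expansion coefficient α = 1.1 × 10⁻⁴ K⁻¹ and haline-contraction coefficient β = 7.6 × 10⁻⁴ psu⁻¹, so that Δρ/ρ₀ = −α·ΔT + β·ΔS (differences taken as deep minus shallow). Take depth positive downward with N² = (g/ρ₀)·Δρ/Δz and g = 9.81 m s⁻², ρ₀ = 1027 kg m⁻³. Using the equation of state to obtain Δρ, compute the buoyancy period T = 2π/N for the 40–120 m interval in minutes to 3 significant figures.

12.5 min

ΔT = -5.1 K, ΔS = +0.01 psu (deep − shallow).
Δρ/ρ₀ = −αΔT + βΔS = 5.61 × 10⁻⁴ + 7.60 × 10⁻⁶ = 5.686 × 10⁻⁴, so Δρ ≈ 0.5840 kg m⁻³.
N² = (g/ρ₀)·Δρ/Δz = g·(Δρ/ρ₀)/Δz = 9.81 × 5.686 × 10⁻⁴ / 80 = 6.9725 × 10⁻⁵ s⁻².
N = √(6.9725 × 10⁻⁵) = 8.3501 × 10⁻³ rad s⁻¹ → T = 2π/N = 752.47 s = 12.541 min ≈ 12.5 min.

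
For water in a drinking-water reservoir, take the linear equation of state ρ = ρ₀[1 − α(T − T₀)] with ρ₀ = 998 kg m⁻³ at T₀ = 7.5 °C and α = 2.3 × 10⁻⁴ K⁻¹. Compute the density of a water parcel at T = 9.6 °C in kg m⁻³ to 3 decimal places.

T − T₀ = +2.1 K.
Bracket = 1 − α·(+2.1) = 1 + (-4.83 × 10⁻⁴) = 0.9995170.
ρ = 998 × 0.9995170 = 997.518 kg m⁻³.

997.518 kg m⁻³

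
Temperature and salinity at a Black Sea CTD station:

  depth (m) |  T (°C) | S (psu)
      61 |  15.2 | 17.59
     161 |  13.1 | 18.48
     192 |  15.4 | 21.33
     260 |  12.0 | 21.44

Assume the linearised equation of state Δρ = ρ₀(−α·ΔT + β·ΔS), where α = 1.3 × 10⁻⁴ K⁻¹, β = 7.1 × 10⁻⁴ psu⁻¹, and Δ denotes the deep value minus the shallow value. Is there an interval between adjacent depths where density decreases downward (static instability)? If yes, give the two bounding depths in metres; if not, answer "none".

Evaluate Δρ/ρ₀ = −αΔT + βΔS across each adjacent pair:
  61–161 m: −αΔT+βΔS = −(1.3 × 10⁻⁴)(-2.1)+(7.1 × 10⁻⁴)(+0.89) = 9.0 × 10⁻⁴ → stable
  161–192 m: −αΔT+βΔS = −(1.3 × 10⁻⁴)(+2.3)+(7.1 × 10⁻⁴)(+2.85) = 1.7 × 10⁻³ → stable
  192–260 m: −αΔT+βΔS = −(1.3 × 10⁻⁴)(-3.4)+(7.1 × 10⁻⁴)(+0.11) = 5.2 × 10⁻⁴ → stable
Every interval has Δρ > 0: the column is stably stratified throughout.

none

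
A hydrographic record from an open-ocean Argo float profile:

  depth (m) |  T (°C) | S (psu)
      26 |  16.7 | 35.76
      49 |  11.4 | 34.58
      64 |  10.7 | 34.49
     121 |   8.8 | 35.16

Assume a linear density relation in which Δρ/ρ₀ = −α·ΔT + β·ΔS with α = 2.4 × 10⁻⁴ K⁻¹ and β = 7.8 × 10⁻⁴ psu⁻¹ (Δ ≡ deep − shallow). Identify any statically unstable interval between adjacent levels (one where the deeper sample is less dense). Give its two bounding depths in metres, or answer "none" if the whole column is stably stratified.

Evaluate Δρ/ρ₀ = −αΔT + βΔS across each adjacent pair:
  26–49 m: −αΔT+βΔS = −(2.4 × 10⁻⁴)(-5.3)+(7.8 × 10⁻⁴)(-1.18) = 3.5 × 10⁻⁴ → stable
  49–64 m: −αΔT+βΔS = −(2.4 × 10⁻⁴)(-0.7)+(7.8 × 10⁻⁴)(-0.09) = 9.8 × 10⁻⁵ → stable
  64–121 m: −αΔT+βΔS = −(2.4 × 10⁻⁴)(-1.9)+(7.8 × 10⁻⁴)(+0.67) = 9.8 × 10⁻⁴ → stable
Every interval has Δρ > 0: the column is stably stratified throughout.

none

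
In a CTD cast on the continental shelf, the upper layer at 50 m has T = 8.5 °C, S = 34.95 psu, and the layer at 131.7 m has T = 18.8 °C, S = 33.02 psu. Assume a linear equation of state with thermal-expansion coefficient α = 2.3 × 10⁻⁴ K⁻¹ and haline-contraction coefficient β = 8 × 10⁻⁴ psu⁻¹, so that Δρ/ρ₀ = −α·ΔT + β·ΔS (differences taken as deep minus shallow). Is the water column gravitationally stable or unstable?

unstable

ΔT = 18.8 − 8.5 = +10.3 K and ΔS = 33.02 − 34.95 = -1.93 psu (deep − shallow).
−αΔT = -2.369 × 10⁻³; βΔS = -1.544 × 10⁻³; sum Δρ/ρ₀ = -3.913 × 10⁻³.
Δρ/ρ₀ < 0, so Δρ < 0: deeper water is lighter → statically unstable; the column would overturn.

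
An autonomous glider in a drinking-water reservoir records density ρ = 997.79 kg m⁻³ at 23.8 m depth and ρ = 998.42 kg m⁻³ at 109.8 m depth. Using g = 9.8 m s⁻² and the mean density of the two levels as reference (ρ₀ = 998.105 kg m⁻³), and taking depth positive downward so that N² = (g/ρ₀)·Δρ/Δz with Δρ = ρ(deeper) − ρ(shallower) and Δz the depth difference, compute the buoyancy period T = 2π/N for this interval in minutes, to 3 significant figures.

Δρ = 998.42 − 997.79 = 0.63 kg m⁻³ over Δz = 109.8 − 23.8 = 86 m.
N² = (9.8/998.105) × (0.63/86) = 7.1927 × 10⁻⁵ s⁻².
N = √(7.1927 × 10⁻⁵) = 8.4810 × 10⁻³ rad s⁻¹, so T = 2π/N = 740.85 s = 12.348 min ≈ 12.3 min.

12.3 min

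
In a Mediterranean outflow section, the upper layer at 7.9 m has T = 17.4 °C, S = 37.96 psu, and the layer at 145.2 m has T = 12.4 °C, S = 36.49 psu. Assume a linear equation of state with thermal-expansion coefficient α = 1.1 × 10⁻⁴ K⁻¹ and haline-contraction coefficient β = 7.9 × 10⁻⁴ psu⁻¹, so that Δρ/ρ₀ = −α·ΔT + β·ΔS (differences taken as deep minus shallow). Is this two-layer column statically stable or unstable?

unstable

ΔT = 12.4 − 17.4 = -5.0 K and ΔS = 36.49 − 37.96 = -1.47 psu (deep − shallow).
−αΔT = 5.50 × 10⁻⁴; βΔS = -1.1613 × 10⁻³; sum Δρ/ρ₀ = -6.113 × 10⁻⁴.
Δρ/ρ₀ < 0, so Δρ < 0: deeper water is lighter → statically unstable; the column would overturn.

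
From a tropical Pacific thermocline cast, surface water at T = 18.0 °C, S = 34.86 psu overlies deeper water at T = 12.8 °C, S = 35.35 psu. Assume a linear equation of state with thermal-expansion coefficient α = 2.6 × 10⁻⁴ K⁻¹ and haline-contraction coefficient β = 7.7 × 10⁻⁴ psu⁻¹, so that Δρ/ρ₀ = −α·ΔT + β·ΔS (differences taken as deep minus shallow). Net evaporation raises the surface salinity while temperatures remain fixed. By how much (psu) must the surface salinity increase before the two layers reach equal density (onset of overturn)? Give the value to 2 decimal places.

2.25 psu

Neutral buoyancy requires −α(T_deep − T_surf) + β(S_deep − S_surf′) = 0.
S_surf′ = S_deep − (α/β)·ΔT = 35.35 − (2.6 × 10⁻⁴/7.7 × 10⁻⁴)·(-5.2) = 37.1058 psu.
Increase required: 37.1058 − 34.86 = 2.2458 psu.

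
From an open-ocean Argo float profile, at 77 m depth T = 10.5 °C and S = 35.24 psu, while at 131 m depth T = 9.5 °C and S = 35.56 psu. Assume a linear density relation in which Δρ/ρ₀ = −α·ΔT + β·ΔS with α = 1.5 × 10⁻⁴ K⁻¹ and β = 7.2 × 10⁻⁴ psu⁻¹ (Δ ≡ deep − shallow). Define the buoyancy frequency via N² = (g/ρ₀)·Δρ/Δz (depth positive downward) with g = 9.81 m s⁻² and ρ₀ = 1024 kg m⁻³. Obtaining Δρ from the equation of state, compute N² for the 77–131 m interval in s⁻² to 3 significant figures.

6.91 × 10⁻⁵ s⁻²

ΔT = -1.0 K, ΔS = +0.32 psu (deep − shallow).
Δρ/ρ₀ = −αΔT + βΔS = 1.50 × 10⁻⁴ + 2.304 × 10⁻⁴ = 3.804 × 10⁻⁴, so Δρ ≈ 0.3895 kg m⁻³.
N² = (g/ρ₀)·Δρ/Δz = g·(Δρ/ρ₀)/Δz = 9.81 × 3.804 × 10⁻⁴ / 54 = 6.9106 × 10⁻⁵ s⁻² ≈ 6.91 × 10⁻⁵ s⁻².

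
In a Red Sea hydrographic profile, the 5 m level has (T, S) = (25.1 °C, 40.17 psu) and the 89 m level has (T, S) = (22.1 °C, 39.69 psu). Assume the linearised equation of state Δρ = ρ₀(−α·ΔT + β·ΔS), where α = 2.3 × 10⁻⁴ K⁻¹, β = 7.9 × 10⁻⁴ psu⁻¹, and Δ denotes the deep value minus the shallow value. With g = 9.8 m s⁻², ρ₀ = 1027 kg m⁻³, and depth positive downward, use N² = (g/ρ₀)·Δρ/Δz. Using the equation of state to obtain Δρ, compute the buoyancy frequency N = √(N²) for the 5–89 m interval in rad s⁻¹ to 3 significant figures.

6.02 × 10⁻³ rad s⁻¹

ΔT = -3.0 K, ΔS = -0.48 psu (deep − shallow).
Δρ/ρ₀ = −αΔT + βΔS = 6.90 × 10⁻⁴ − 3.792 × 10⁻⁴ = 3.108 × 10⁻⁴, so Δρ ≈ 0.3192 kg m⁻³.
N² = (g/ρ₀)·Δρ/Δz = g·(Δρ/ρ₀)/Δz = 9.8 × 3.108 × 10⁻⁴ / 84 = 3.6260 × 10⁻⁵ s⁻².
N = √(3.6260 × 10⁻⁵) = 6.0216 × 10⁻³ rad s⁻¹ ≈ 6.02 × 10⁻³ rad s⁻¹.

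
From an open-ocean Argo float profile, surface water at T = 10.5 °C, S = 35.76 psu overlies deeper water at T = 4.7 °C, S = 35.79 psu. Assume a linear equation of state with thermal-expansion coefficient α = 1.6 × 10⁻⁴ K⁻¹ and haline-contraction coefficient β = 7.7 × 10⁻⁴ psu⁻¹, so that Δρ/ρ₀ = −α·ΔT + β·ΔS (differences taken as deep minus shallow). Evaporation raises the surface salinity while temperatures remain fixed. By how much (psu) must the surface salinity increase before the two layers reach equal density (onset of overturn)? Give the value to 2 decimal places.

1.24 psu

Neutral buoyancy requires −α(T_deep − T_surf) + β(S_deep − S_surf′) = 0.
S_surf′ = S_deep − (α/β)·ΔT = 35.79 − (1.6 × 10⁻⁴/7.7 × 10⁻⁴)·(-5.8) = 36.9952 psu.
Increase required: 36.9952 − 35.76 = 1.2352 psu.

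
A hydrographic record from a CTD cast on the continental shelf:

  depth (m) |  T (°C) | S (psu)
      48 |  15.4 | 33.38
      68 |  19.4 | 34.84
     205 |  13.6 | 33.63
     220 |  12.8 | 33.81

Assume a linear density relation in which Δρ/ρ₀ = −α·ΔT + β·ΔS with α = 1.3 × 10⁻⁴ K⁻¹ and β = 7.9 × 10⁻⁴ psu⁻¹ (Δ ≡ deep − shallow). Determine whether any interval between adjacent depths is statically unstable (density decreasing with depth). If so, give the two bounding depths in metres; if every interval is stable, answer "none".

Evaluate Δρ/ρ₀ = −αΔT + βΔS across each adjacent pair:
  48–68 m: −αΔT+βΔS = −(1.3 × 10⁻⁴)(+4.0)+(7.9 × 10⁻⁴)(+1.46) = 6.3 × 10⁻⁴ → stable
  68–205 m: −αΔT+βΔS = −(1.3 × 10⁻⁴)(-5.8)+(7.9 × 10⁻⁴)(-1.21) = -2.0 × 10⁻⁴ → UNSTABLE
  205–220 m: −αΔT+βΔS = −(1.3 × 10⁻⁴)(-0.8)+(7.9 × 10⁻⁴)(+0.18) = 2.5 × 10⁻⁴ → stable
The 68–205 m interval has Δρ < 0: lighter water underlies denser water.

68–205 m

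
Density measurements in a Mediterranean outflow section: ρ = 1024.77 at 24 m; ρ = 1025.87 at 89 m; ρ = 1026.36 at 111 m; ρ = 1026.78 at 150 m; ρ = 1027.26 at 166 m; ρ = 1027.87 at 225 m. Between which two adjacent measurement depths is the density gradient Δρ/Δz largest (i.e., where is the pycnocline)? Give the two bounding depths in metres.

150–166 m

Compute the density gradient over each adjacent pair:
  24–89 m: Δρ/Δz = 1.10/65 = 0.017 kg m⁻⁴
  89–111 m: Δρ/Δz = 0.49/22 = 0.022 kg m⁻⁴
  111–150 m: Δρ/Δz = 0.42/39 = 0.011 kg m⁻⁴
  150–166 m: Δρ/Δz = 0.48/16 = 0.030 kg m⁻⁴
  166–225 m: Δρ/Δz = 0.61/59 = 0.010 kg m⁻⁴
The largest gradient is in the 150–166 m interval — the pycnocline.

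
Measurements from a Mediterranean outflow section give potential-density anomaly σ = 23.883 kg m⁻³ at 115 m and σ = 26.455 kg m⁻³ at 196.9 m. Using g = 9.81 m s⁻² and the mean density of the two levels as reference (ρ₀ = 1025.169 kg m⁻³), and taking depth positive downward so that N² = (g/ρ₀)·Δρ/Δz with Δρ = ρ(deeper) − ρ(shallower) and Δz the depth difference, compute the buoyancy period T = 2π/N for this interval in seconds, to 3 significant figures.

Δρ = 1026.455 − 1023.883 = 2.572 kg m⁻³ over Δz = 196.9 − 115 = 81.9 m.
N² = (9.81/1025.169) × (2.572/81.9) = 3.0051 × 10⁻⁴ s⁻².
N = √(3.0051 × 10⁻⁴) = 0.017335 rad s⁻¹, so T = 2π/N = 362.46 s ≈ 362 s.

362 s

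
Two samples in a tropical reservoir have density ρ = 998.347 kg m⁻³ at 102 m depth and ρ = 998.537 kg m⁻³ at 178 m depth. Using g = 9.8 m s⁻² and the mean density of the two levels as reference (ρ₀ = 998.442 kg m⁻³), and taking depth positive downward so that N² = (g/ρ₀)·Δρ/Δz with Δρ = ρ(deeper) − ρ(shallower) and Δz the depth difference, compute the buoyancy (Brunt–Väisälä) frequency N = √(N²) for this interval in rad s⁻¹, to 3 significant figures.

4.95 × 10⁻³ rad s⁻¹

Δρ = 998.537 − 998.347 = 0.190 kg m⁻³ over Δz = 178 − 102 = 76 m.
N² = (9.8/998.442) × (0.190/76) = 2.4538 × 10⁻⁵ s⁻².
N = √(2.4538 × 10⁻⁵) = 4.9536 × 10⁻³ rad s⁻¹ ≈ 4.95 × 10⁻³ rad s⁻¹.
A positive N² confirms static stability across the interval.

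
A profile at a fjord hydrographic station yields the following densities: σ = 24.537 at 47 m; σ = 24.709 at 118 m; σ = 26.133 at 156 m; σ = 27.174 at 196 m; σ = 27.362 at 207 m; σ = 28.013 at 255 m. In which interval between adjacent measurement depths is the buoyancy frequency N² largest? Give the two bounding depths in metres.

118–156 m

Compute the density gradient over each adjacent pair:
  47–118 m: Δρ/Δz = 0.172/71 = 2.4 × 10⁻³ kg m⁻⁴
  118–156 m: Δρ/Δz = 1.424/38 = 0.037 kg m⁻⁴
  156–196 m: Δρ/Δz = 1.041/40 = 0.026 kg m⁻⁴
  196–207 m: Δρ/Δz = 0.188/11 = 0.017 kg m⁻⁴
  207–255 m: Δρ/Δz = 0.651/48 = 0.014 kg m⁻⁴
The largest gradient is in the 118–156 m interval — the pycnocline.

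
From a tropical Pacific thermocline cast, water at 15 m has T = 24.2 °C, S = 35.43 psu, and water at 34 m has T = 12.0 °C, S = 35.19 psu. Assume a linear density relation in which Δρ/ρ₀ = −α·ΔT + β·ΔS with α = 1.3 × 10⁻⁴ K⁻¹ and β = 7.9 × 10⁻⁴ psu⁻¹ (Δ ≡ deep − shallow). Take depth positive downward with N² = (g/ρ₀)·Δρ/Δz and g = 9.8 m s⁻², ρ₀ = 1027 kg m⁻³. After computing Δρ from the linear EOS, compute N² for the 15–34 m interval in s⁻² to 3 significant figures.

7.20 × 10⁻⁴ s⁻²

ΔT = -12.2 K, ΔS = -0.24 psu (deep − shallow).
Δρ/ρ₀ = −αΔT + βΔS = 1.586 × 10⁻³ − 1.896 × 10⁻⁴ = 1.3964 × 10⁻³, so Δρ ≈ 1.434 kg m⁻³.
N² = (g/ρ₀)·Δρ/Δz = g·(Δρ/ρ₀)/Δz = 9.8 × 1.3964 × 10⁻³ / 19 = 7.2025 × 10⁻⁴ s⁻² ≈ 7.20 × 10⁻⁴ s⁻².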